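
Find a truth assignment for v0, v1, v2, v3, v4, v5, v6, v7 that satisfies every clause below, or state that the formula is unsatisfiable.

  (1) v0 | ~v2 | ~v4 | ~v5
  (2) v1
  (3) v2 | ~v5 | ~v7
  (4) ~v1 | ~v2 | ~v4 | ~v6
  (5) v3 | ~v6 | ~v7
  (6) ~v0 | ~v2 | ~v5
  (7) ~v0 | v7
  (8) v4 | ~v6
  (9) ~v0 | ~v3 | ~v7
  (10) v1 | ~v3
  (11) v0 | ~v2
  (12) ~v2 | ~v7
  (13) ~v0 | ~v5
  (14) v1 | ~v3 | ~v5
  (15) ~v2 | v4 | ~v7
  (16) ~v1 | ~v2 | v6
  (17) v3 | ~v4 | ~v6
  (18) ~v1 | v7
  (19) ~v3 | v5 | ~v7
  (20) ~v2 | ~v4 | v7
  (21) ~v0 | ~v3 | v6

v0 = False, v1 = True, v2 = False, v3 = False, v4 = True, v5 = False, v6 = False, v7 = True

Unit clause (v1) forces v1 = True.
In (~v1 | v7) only v7 is left, so v7 = True.
In (~v2 | ~v7) only ~v2 is left, so v2 = False.
In (v2 | ~v5 | ~v7) only ~v5 is left, so v5 = False.
In (~v3 | v5 | ~v7) only ~v3 is left, so v3 = False.
In (v3 | ~v6 | ~v7) only ~v6 is left, so v6 = False.
Set v0 = False.
Set v4 = True.
All clauses satisfied.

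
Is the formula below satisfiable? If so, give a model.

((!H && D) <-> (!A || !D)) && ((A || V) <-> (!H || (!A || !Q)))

D: True, H: False, A: False, V: True, Q: True

  (!H && D) <-> (!A || !D) = True
    !H && D = True
      !H = True
    !A || !D = True
      !A = True
      !D = False
  (A || V) <-> (!H || (!A || !Q)) = True
    A || V = True
    !H || (!A || !Q) = True
      !H = True
      !A || !Q = True
        !A = True
        !Q = False
Both conjuncts True, so the formula holds.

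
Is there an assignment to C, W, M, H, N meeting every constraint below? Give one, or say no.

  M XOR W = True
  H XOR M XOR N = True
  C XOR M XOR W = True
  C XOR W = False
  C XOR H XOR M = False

C = False, W = False, M = True, H = True, N = True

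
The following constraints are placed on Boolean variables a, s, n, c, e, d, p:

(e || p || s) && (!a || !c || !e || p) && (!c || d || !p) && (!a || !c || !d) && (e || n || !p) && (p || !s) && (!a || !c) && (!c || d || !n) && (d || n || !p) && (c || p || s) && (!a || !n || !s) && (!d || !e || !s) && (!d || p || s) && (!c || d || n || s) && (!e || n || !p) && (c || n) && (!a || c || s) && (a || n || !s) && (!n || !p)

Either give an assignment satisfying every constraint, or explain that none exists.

The formula is unsatisfiable.

Case p = True:
  (!n || !p) forces n = False.
  (e || n || !p) forces e = True.
  Clause (!e || n || !p) is falsified — contradiction.
Case p = False:
  (p || !s) forces s = False.
  (e || p || s) forces e = True.
  (c || p || s) forces c = True.
  (!a || !c || !e || p) forces a = False.
  (!d || p || s) forces d = False.
  (!c || d || !n) forces n = False.
  Clause (!c || d || n || s) is falsified — contradiction.
Both cases fail, so the formula is unsatisfiable.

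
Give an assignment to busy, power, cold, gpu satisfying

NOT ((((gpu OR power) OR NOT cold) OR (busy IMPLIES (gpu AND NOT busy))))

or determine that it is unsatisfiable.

busy = True, power = False, cold = True, gpu = False

  NOT ((((gpu OR power) OR NOT cold) OR (busy IMPLIES (gpu AND NOT busy)))) = True
    ((gpu OR power) OR NOT cold) OR (busy IMPLIES (gpu AND NOT busy)) = False
      (gpu OR power) OR NOT cold = False
        gpu OR power = False
        NOT cold = False
      busy IMPLIES (gpu AND NOT busy) = False
        gpu AND NOT busy = False
          NOT busy = False
The formula evaluates to True.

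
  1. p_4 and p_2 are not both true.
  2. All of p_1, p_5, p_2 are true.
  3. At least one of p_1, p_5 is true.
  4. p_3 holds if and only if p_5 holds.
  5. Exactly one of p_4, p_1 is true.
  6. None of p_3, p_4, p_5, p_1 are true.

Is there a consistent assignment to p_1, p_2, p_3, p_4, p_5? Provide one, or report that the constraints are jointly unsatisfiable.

Case p_1 = True:
  Constraint (6) is violated (p_1=T) — contradiction.
Case p_1 = False:
  Constraint (2) is violated (p_1=F) — contradiction.
Both cases fail — unsatisfiable.

No satisfying assignment exists.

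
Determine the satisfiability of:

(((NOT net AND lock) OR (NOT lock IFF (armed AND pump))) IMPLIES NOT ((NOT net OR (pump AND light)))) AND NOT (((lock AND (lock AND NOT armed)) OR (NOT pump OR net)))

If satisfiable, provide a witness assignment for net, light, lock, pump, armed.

net: False, light: True, lock: False, pump: True, armed: False

  ((NOT net AND lock) OR (NOT lock IFF (armed AND pump))) IMPLIES NOT ((NOT net OR (pump AND light))) = True
    (NOT net AND lock) OR (NOT lock IFF (armed AND pump)) = False
      NOT net AND lock = False
        NOT net = True
      NOT lock IFF (armed AND pump) = False
        NOT lock = True
        armed AND pump = False
    NOT ((NOT net OR (pump AND light))) = False
      NOT net OR (pump AND light) = True
        NOT net = True
        pump AND light = True
  NOT (((lock AND (lock AND NOT armed)) OR (NOT pump OR net))) = True
    (lock AND (lock AND NOT armed)) OR (NOT pump OR net) = False
      lock AND (lock AND NOT armed) = False
        lock AND NOT armed = False
          NOT armed = True
      NOT pump OR net = False
        NOT pump = False
Both conjuncts True, so the formula holds.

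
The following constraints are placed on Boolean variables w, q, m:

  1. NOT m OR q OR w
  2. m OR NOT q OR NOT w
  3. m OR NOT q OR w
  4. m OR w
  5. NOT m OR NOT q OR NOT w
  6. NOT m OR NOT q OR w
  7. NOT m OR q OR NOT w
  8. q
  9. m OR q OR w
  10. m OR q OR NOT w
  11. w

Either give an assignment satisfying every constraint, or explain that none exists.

Case w = True:
  (q) forces q = True.
  (m OR NOT q OR NOT w) forces m = True.
  Clause (NOT m OR NOT q OR NOT w) is falsified — contradiction.
Case w = False:
  Clause (w) is falsified — contradiction.
Both cases fail, so the formula is unsatisfiable.

No satisfying assignment exists.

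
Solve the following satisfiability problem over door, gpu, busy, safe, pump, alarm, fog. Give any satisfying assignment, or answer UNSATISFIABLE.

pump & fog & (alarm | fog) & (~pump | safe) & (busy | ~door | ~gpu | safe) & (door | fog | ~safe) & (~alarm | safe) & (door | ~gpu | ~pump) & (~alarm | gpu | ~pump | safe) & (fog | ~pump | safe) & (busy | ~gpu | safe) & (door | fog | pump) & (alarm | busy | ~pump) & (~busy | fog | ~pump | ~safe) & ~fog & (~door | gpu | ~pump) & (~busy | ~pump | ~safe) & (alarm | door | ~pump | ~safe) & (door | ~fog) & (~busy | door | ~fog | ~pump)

Unsatisfiable

Case fog = True:
  Clause (~fog) is falsified — contradiction.
Case fog = False:
  Clause (fog) is falsified — contradiction.
Both cases fail, so the formula is unsatisfiable.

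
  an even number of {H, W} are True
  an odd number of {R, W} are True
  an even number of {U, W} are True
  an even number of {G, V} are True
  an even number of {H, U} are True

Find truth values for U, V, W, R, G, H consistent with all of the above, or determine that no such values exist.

U = True; V = False; W = True; R = False; G = False; H = True

{H, W}: 2 true → even ✓
{R, W}: 1 true → odd ✓
{U, W}: 2 true → even ✓
{G, V}: 0 true → even ✓
{H, U}: 2 true → even ✓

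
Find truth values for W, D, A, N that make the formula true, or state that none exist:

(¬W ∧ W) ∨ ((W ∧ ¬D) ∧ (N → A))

W=T; D=F; A=T; N=F

  (¬W ∧ W) ∨ ((W ∧ ¬D) ∧ (N → A)) = True
    ¬W ∧ W = False
      ¬W = False
    (W ∧ ¬D) ∧ (N → A) = True
      W ∧ ¬D = True
        ¬D = True
      N → A = True
The formula evaluates to True.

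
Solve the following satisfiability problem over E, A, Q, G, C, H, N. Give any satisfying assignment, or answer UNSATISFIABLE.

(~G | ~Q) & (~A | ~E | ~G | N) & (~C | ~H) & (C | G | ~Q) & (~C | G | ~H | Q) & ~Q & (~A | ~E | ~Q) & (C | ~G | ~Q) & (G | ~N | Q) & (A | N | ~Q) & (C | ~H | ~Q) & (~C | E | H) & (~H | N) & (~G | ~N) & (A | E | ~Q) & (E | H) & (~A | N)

Unit clause (~Q) forces Q = False.
Try E = False:
  (E | H) forces H = True.
  (~C | ~H) forces C = False.
  (~H | N) forces N = True.
  (G | ~N | Q) forces G = True.
  clause (~G | ~N) is falsified — backtrack.
So E = True.
Set A = False.
Set G = False.
  then (G | ~N | Q) forces N = False.
  then (~H | N) forces H = False.
Set C = True.
All clauses satisfied.

E = True, A = False, Q = False, G = False, C = True, H = False, N = False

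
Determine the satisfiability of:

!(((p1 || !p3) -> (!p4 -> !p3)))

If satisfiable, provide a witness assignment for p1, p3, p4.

p1: True, p3: True, p4: False

  !(((p1 || !p3) -> (!p4 -> !p3))) = True
    (p1 || !p3) -> (!p4 -> !p3) = False
      p1 || !p3 = True
        !p3 = False
      !p4 -> !p3 = False
        !p4 = True
        !p3 = False
The formula evaluates to True.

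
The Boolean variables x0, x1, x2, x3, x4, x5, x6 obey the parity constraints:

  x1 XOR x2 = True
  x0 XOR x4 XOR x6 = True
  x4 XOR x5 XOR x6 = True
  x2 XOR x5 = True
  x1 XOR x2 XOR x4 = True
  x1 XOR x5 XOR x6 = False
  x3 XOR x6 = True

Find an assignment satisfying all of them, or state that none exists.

x0 = True, x1 = True, x2 = False, x3 = True, x4 = False, x5 = True, x6 = False

x1 XOR x2 = T XOR F = True ✓
x0 XOR x4 XOR x6 = T XOR F XOR F = True ✓
x4 XOR x5 XOR x6 = F XOR T XOR F = True ✓
x2 XOR x5 = F XOR T = True ✓
x1 XOR x2 XOR x4 = T XOR F XOR F = True ✓
x1 XOR x5 XOR x6 = T XOR T XOR F = False ✓
x3 XOR x6 = T XOR F = True ✓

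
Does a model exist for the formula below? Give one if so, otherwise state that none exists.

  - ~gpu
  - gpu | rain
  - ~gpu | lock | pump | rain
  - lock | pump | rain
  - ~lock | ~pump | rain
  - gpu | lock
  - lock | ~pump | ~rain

lock: True, gpu: False, rain: True, pump: True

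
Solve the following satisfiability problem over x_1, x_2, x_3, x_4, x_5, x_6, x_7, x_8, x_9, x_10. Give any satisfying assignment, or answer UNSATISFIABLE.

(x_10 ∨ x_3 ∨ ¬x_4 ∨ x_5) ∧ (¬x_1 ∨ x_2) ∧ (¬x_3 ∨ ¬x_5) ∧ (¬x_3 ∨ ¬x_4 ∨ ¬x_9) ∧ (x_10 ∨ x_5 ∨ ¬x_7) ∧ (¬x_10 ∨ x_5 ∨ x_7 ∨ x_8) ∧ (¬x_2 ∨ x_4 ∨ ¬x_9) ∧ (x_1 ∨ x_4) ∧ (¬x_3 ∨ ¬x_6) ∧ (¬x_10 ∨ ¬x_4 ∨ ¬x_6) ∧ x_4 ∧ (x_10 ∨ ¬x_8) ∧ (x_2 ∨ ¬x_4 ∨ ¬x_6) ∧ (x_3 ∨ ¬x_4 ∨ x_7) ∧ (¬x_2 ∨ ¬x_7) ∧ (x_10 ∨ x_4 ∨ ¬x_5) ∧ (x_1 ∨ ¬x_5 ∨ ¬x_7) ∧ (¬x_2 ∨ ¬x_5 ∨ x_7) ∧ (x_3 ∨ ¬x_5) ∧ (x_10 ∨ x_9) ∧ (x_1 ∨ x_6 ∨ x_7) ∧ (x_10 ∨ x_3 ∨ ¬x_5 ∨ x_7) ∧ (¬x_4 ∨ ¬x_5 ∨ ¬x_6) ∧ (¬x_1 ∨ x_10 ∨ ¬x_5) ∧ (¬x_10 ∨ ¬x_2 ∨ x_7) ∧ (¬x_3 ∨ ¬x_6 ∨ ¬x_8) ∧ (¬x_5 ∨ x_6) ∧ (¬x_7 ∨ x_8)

Unit clause (x_4) forces x_4 = True.
Set x_1 = False.
Set x_2 = False.
  then (x_2 ∨ ¬x_4 ∨ ¬x_6) forces x_6 = False.
  then (x_1 ∨ x_6 ∨ x_7) forces x_7 = True.
  then (¬x_5 ∨ x_6) forces x_5 = False.
  then (¬x_7 ∨ x_8) forces x_8 = True.
  then (x_10 ∨ x_5 ∨ ¬x_7) forces x_10 = True.
Set x_3 = True.
  then (¬x_3 ∨ ¬x_4 ∨ ¬x_9) forces x_9 = False.
All clauses satisfied.

x_1 = False; x_2 = False; x_3 = True; x_4 = True; x_5 = False; x_6 = False; x_7 = True; x_8 = True; x_9 = False; x_10 = True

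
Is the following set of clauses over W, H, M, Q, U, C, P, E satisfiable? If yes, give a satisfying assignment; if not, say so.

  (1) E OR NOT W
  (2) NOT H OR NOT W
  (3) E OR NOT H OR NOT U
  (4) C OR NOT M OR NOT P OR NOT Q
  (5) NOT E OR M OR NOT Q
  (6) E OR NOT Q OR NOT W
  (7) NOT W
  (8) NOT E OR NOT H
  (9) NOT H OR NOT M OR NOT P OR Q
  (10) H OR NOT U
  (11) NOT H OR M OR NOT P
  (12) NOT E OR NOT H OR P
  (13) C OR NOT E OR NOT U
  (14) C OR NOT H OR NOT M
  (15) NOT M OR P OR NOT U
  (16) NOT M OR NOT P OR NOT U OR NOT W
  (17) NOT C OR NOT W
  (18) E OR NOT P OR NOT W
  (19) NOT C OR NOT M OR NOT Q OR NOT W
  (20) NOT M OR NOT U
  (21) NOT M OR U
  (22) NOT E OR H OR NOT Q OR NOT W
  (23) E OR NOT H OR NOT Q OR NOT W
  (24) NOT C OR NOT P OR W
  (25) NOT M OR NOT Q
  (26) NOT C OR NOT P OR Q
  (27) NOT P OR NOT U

W = False, H = False, M = False, Q = False, U = False, C = False, P = True, E = True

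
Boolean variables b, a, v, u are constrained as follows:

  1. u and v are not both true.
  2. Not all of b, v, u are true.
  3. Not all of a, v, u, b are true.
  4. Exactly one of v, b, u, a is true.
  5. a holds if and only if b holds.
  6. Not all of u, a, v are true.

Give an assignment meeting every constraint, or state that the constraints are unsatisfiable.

b = False, a = False, v = True, u = False

  (1) u=F, v=T — not both ✓
  (2) {b, v, u}: 1/3 true — not all ✓
  (3) {a, v, u, b}: 1/4 true — not all ✓
  (4) {v, b, u, a}: 1 true — exactly one ✓
  (5) a=F, b=F — same ✓
  (6) {u, a, v}: 1/3 true — not all ✓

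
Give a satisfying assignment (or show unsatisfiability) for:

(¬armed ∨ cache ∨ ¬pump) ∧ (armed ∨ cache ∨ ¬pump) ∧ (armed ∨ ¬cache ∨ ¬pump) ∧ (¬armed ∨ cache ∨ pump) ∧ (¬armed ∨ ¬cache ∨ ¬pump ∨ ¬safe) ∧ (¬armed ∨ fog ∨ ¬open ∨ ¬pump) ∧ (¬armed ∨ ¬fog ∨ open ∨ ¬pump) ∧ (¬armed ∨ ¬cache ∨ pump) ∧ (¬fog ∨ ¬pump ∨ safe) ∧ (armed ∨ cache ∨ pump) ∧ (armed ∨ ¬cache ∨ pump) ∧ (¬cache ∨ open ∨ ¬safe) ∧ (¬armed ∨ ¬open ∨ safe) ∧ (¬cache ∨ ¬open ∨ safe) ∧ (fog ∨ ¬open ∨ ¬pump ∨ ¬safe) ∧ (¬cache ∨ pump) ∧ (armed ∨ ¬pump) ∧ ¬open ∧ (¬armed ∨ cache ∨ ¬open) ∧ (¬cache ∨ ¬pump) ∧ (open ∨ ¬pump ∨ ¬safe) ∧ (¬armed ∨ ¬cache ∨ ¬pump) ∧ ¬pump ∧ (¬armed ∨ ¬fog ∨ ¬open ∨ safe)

Case pump = True:
  Clause (¬pump) is falsified — contradiction.
Case pump = False:
  (¬cache ∨ pump) forces cache = False.
  (¬armed ∨ cache ∨ pump) forces armed = False.
  Clause (armed ∨ cache ∨ pump) is falsified — contradiction.
Both cases fail, so the formula is unsatisfiable.

Unsatisfiable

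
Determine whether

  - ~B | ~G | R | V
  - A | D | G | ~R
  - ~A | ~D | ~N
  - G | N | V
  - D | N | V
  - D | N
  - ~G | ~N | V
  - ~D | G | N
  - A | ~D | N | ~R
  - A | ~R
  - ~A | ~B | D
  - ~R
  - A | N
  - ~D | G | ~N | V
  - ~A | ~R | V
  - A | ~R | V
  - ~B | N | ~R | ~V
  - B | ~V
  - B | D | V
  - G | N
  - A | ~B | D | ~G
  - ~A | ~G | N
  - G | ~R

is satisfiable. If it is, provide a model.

Unit clause (~R) forces R = False.
Set B = True.
Set D = False.
  then (D | N) forces N = True.
  then (~A | ~B | D) forces A = False.
  then (A | ~B | D | ~G) forces G = False.
Set V = True.
All clauses satisfied.

B = True, D = False, N = True, R = False, G = False, A = False, V = True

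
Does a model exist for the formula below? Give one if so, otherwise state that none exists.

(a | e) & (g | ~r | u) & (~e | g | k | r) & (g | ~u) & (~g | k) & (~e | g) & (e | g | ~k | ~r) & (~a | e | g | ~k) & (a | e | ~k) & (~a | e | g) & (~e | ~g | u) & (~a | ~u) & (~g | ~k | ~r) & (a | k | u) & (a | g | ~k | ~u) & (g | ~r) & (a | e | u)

a: False, g: True, u: True, k: True, r: False, e: True

Set a = False.
  then (a | e) forces e = True.
  then (~e | g) forces g = True.
  then (~e | ~g | u) forces u = True.
  then (~g | k) forces k = True.
  then (~g | ~k | ~r) forces r = False.
All clauses satisfied.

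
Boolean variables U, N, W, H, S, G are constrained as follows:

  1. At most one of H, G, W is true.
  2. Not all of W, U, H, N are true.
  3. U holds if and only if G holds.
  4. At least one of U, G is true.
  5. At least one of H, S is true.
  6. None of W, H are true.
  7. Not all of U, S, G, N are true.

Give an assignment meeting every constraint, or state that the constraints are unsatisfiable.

U = True, N = False, W = False, H = False, S = True, G = True

  (1) {H, G, W}: 1 true — at most one ✓
  (2) {W, U, H, N}: 1/4 true — not all ✓
  (3) U=T, G=T — same ✓
  (4) {U, G}: 2 true — at least one ✓
  (5) {H, S}: 1 true — at least one ✓
  (6) {W, H}: 0 true — none ✓
  (7) {U, S, G, N}: 3/4 true — not all ✓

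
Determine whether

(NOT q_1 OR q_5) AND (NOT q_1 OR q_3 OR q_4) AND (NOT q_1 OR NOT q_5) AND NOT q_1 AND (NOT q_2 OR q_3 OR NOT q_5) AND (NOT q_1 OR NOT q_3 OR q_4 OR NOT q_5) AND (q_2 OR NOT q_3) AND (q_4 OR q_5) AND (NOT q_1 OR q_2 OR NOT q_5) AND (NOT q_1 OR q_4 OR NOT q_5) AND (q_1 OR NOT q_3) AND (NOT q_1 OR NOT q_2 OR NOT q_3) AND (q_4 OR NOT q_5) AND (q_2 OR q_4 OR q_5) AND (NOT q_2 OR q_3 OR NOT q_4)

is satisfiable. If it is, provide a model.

q_1: False; q_2: False; q_3: False; q_4: True; q_5: False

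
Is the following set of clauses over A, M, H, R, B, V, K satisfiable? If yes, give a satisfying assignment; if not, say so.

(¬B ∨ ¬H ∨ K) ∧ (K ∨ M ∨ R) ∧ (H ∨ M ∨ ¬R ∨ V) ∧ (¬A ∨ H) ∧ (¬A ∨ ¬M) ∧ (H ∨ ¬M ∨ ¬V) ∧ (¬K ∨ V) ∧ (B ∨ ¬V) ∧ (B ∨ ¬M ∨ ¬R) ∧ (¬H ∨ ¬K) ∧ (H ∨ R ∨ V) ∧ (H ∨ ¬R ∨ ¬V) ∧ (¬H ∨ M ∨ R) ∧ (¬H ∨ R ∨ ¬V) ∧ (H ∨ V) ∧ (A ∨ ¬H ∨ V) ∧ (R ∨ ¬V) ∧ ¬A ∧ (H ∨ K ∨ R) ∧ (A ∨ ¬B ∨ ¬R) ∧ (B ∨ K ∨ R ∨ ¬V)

Case V = True:
  (B ∨ ¬V) forces B = True.
  (R ∨ ¬V) forces R = True.
  (H ∨ ¬R ∨ ¬V) forces H = True.
  (¬B ∨ ¬H ∨ K) forces K = True.
  Clause (¬H ∨ ¬K) is falsified — contradiction.
Case V = False:
  (¬K ∨ V) forces K = False.
  (H ∨ V) forces H = True.
  (¬B ∨ ¬H ∨ K) forces B = False.
  (A ∨ ¬H ∨ V) forces A = True.
  Clause (¬A) is falsified — contradiction.
Both cases fail, so the formula is unsatisfiable.

Unsatisfiable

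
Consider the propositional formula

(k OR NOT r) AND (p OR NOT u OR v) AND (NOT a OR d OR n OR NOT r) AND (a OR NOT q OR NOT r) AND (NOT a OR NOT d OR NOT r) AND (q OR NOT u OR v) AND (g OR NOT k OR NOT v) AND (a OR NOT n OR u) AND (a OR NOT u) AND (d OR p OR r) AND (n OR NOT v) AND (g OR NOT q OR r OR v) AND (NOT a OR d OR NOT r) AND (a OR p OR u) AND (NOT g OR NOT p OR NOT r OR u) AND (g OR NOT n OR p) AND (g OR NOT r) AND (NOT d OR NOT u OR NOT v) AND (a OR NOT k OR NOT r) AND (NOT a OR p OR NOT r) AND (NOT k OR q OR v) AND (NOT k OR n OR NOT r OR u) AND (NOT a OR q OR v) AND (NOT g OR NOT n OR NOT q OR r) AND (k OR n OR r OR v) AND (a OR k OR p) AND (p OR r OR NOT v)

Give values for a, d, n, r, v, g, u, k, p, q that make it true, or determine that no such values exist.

a=T, d=F, n=T, r=F, v=T, g=T, u=F, k=F, p=T, q=F

Set a = True.
Set d = False.
  then (NOT a OR d OR NOT r) forces r = False.
  then (d OR p OR r) forces p = True.
Set n = True.
Try v = False:
  (NOT a OR q OR v) forces q = True.
  (g OR NOT q OR r OR v) forces g = True.
  clause (NOT g OR NOT n OR NOT q OR r) is falsified — backtrack.
So v = True.
Set g = True.
  then (NOT g OR NOT n OR NOT q OR r) forces q = False.
Set u = False.
Set k = False.
All clauses satisfied.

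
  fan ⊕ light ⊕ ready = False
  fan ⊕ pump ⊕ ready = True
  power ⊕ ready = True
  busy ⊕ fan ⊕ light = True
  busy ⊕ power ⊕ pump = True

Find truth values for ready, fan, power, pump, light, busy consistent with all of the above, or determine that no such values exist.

ready: False, fan: False, power: True, pump: True, light: False, busy: True

fan ⊕ light ⊕ ready = F ⊕ F ⊕ F = False ✓
fan ⊕ pump ⊕ ready = F ⊕ T ⊕ F = True ✓
power ⊕ ready = T ⊕ F = True ✓
busy ⊕ fan ⊕ light = T ⊕ F ⊕ F = True ✓
busy ⊕ power ⊕ pump = T ⊕ T ⊕ T = True ✓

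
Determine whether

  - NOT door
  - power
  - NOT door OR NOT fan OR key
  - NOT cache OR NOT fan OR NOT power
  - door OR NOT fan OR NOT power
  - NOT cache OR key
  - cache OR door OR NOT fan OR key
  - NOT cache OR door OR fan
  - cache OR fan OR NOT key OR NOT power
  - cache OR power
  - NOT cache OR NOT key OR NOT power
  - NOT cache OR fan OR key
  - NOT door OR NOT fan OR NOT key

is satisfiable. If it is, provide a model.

Unit clause (NOT door) forces door = False.
Unit clause (power) forces power = True.
In (door OR NOT fan OR NOT power) only NOT fan is left, so fan = False.
In (NOT cache OR door OR fan) only NOT cache is left, so cache = False.
In (cache OR fan OR NOT key OR NOT power) only NOT key is left, so key = False.
All clauses satisfied.

door=F, key=F, power=T, fan=F, cache=F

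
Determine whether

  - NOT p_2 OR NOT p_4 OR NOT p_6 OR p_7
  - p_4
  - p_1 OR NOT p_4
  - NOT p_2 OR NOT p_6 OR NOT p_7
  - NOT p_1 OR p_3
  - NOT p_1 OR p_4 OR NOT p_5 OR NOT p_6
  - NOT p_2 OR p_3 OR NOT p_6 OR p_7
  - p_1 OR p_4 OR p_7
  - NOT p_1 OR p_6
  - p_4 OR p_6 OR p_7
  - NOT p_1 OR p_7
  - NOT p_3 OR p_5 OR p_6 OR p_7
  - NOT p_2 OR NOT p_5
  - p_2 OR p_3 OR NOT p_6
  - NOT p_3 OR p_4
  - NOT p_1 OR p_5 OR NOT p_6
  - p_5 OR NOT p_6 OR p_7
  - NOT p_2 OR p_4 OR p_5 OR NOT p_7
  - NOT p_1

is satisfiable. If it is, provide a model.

The formula is unsatisfiable.

Case p_1 = True:
  Clause (NOT p_1) is falsified — contradiction.
Case p_1 = False:
  (p_4) forces p_4 = True.
  Clause (p_1 OR NOT p_4) is falsified — contradiction.
Both cases fail, so the formula is unsatisfiable.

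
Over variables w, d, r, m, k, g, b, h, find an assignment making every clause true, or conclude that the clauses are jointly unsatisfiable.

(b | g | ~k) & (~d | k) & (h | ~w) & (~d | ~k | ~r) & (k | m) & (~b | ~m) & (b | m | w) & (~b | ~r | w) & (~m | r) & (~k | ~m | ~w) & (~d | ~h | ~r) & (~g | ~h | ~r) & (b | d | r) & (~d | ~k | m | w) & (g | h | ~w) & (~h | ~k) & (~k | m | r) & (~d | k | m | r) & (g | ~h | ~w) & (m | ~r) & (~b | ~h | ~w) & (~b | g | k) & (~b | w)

w = False; d = False; r = True; m = True; k = False; g = False; b = False; h = False

Set w = False.
  then (~b | w) forces b = False.
  then (b | m | w) forces m = True.
  then (~m | r) forces r = True.
Try d = True:
  (~d | k) forces k = True.
  clause (~d | ~k | ~r) is falsified — backtrack.
So d = False.
Set k = False.
Set g = False.
Set h = False.
All clauses satisfied.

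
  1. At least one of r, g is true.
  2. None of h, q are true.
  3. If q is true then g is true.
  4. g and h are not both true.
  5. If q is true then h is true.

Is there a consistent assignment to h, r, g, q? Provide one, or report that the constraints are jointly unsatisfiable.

h = False, r = True, g = True, q = False

  (1) {r, g}: 2 true — at least one ✓
  (2) {h, q}: 0 true — none ✓
  (3) q=F ⇒ g: vacuous ✓
  (4) g=T, h=F — not both ✓
  (5) q=F ⇒ h: vacuous ✓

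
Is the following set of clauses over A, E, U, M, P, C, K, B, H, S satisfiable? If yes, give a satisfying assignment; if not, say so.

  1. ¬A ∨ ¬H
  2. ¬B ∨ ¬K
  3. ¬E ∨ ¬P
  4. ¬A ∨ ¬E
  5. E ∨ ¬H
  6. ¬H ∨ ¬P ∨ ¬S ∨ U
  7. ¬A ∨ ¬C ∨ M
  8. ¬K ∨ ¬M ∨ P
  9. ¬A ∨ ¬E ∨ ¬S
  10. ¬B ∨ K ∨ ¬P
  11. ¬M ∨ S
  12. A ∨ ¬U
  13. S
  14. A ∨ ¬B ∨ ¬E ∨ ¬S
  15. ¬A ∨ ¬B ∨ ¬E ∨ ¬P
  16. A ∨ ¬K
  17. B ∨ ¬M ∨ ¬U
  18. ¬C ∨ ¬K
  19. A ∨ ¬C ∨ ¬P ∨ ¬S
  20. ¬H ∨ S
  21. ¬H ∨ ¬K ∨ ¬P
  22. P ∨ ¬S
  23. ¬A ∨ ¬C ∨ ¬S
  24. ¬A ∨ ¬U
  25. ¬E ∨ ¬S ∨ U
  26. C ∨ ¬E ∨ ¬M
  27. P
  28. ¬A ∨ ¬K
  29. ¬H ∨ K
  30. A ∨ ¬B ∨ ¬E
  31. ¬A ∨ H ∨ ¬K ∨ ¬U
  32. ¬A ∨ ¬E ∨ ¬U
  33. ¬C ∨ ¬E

A = False, E = False, U = False, M = False, P = True, C = False, K = False, B = False, H = False, S = True

Unit clause (S) forces S = True.
In (P ∨ ¬S) only P is left, so P = True.
In (¬E ∨ ¬P) only ¬E is left, so E = False.
In (E ∨ ¬H) only ¬H is left, so H = False.
Set A = False.
  then (A ∨ ¬U) forces U = False.
  then (A ∨ ¬K) forces K = False.
  then (A ∨ ¬C ∨ ¬P ∨ ¬S) forces C = False.
  then (¬B ∨ K ∨ ¬P) forces B = False.
Set M = False.
All clauses satisfied.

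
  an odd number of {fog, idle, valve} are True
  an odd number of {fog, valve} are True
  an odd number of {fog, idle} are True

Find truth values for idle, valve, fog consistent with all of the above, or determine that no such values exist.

idle=F, valve=F, fog=T

{fog, idle, valve}: 1 true → odd ✓
{fog, valve}: 1 true → odd ✓
{fog, idle}: 1 true → odd ✓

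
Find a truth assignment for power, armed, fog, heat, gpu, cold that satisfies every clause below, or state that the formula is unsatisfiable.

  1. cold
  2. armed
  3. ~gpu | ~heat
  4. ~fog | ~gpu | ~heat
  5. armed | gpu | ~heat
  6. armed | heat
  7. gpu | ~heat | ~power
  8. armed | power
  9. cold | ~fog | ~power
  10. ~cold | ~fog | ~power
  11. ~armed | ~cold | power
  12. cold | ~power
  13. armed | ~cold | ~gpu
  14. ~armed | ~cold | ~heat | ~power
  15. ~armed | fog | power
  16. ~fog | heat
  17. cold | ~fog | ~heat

Unit clause (cold) forces cold = True.
Unit clause (armed) forces armed = True.
In (~armed | ~cold | power) only power is left, so power = True.
In (~armed | ~cold | ~heat | ~power) only ~heat is left, so heat = False.
In (~fog | heat) only ~fog is left, so fog = False.
Set gpu = False.
All clauses satisfied.

power: True; armed: True; fog: False; heat: False; gpu: False; cold: True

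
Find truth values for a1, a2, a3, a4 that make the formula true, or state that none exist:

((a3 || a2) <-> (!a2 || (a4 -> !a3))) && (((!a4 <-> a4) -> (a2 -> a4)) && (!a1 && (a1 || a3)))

a1=F; a2=F; a3=T; a4=F

  (a3 || a2) <-> (!a2 || (a4 -> !a3)) = True
    a3 || a2 = True
    !a2 || (a4 -> !a3) = True
      !a2 = True
      a4 -> !a3 = True
        !a3 = False
  ((!a4 <-> a4) -> (a2 -> a4)) && (!a1 && (a1 || a3)) = True
    (!a4 <-> a4) -> (a2 -> a4) = True
      !a4 <-> a4 = False
        !a4 = True
      a2 -> a4 = True
    !a1 && (a1 || a3) = True
      !a1 = True
      a1 || a3 = True
Both conjuncts True, so the formula holds.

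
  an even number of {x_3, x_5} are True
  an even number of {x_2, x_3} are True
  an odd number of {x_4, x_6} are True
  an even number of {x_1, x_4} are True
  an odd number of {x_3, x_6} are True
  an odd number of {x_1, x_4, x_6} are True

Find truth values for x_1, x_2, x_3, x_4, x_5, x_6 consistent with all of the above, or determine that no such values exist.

x_1=F, x_2=F, x_3=F, x_4=F, x_5=F, x_6=T

{x_3, x_5}: 0 true → even ✓
{x_2, x_3}: 0 true → even ✓
{x_4, x_6}: 1 true → odd ✓
{x_1, x_4}: 0 true → even ✓
{x_3, x_6}: 1 true → odd ✓
{x_1, x_4, x_6}: 1 true → odd ✓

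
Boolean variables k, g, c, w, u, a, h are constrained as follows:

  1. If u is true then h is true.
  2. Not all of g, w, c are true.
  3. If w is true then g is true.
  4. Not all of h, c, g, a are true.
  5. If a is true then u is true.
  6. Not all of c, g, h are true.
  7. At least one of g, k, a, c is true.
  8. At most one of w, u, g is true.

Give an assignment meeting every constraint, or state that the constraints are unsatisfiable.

k=T, g=F, c=F, w=F, u=F, a=F, h=T

  (1) u=F ⇒ h: vacuous ✓
  (2) {g, w, c}: 0/3 true — not all ✓
  (3) w=F ⇒ g: vacuous ✓
  (4) {h, c, g, a}: 1/4 true — not all ✓
  (5) a=F ⇒ u: vacuous ✓
  (6) {c, g, h}: 1/3 true — not all ✓
  (7) {g, k, a, c}: 1 true — at least one ✓
  (8) {w, u, g}: 0 true — at most one ✓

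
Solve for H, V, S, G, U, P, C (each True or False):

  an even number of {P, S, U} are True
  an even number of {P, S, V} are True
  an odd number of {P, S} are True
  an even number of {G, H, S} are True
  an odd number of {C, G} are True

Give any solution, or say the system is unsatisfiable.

H: False; V: True; S: False; G: False; U: True; P: True; C: True

{P, S, U}: 2 true → even ✓
{P, S, V}: 2 true → even ✓
{P, S}: 1 true → odd ✓
{G, H, S}: 0 true → even ✓
{C, G}: 1 true → odd ✓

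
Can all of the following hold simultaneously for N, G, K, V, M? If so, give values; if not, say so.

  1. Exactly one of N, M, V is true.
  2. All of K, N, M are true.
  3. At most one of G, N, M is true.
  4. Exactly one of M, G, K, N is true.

The formula is unsatisfiable.

Case K = True:
  (2) forces N = True.
  Constraint (4) is violated (K=T, N=T) — contradiction.
Case K = False:
  Constraint (2) is violated (K=F) — contradiction.
Both cases fail — unsatisfiable.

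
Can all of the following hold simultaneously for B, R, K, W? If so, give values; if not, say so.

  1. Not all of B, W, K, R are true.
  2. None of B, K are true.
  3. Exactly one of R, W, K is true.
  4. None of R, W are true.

No satisfying assignment exists.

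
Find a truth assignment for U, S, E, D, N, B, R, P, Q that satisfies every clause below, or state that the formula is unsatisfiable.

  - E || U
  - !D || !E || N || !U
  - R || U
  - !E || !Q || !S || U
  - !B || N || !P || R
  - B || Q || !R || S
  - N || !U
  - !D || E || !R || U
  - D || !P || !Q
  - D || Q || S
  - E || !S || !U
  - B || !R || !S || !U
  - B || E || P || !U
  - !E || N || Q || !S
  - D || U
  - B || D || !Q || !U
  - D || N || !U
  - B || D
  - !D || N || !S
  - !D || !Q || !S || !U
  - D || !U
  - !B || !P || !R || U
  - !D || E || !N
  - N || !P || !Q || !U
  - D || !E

Set U = True.
  then (N || !U) forces N = True.
  then (D || !U) forces D = True.
  then (!D || E || !N) forces E = True.
Set S = False.
Set B = False.
Set R = True.
  then (B || Q || !R || S) forces Q = True.
Set P = False.
All clauses satisfied.

U = True; S = False; E = True; D = True; N = True; B = False; R = True; P = False; Q = True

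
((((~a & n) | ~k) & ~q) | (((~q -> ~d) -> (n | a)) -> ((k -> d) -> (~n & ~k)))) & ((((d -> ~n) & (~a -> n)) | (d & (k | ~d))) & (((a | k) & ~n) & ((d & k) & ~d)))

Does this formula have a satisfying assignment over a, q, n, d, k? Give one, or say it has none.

Case d = True: the conjunct ~d is False.
Case d = False: the conjunct d is False.
Both cases fail — unsatisfiable.

No satisfying assignment exists.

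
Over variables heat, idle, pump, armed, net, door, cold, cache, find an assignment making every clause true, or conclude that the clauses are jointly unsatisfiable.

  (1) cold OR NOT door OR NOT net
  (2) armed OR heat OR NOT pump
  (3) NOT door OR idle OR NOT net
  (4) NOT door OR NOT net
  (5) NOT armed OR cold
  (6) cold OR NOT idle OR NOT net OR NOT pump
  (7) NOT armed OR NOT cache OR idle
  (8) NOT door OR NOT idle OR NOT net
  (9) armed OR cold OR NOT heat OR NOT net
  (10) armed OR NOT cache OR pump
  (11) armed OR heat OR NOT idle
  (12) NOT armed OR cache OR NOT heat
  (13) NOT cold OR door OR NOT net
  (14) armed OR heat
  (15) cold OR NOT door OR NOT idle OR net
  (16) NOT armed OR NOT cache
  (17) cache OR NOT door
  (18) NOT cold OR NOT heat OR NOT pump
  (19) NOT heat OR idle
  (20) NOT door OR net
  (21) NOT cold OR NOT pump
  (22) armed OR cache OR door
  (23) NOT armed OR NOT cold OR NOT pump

heat = False, idle = True, pump = False, armed = True, net = False, door = False, cold = True, cache = False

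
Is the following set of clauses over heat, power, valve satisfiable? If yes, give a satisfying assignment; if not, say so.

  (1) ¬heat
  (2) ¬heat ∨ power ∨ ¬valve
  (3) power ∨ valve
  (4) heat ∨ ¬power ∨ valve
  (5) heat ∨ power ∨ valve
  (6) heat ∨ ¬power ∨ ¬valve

heat = False, power = False, valve = True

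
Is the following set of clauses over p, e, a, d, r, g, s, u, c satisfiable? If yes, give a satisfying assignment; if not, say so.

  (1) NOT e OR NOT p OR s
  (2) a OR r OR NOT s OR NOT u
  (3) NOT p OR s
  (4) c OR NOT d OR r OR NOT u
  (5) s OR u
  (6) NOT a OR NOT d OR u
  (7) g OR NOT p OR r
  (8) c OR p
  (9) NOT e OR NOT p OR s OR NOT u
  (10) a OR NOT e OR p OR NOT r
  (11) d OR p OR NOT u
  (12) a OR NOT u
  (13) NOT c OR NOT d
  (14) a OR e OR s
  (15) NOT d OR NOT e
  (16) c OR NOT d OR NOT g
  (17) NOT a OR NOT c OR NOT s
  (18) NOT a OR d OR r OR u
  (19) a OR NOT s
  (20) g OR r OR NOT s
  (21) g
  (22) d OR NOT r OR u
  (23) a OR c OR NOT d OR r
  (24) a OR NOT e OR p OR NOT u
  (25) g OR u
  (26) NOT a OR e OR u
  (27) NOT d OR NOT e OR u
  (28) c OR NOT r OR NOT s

p = True; e = True; a = True; d = False; r = False; g = True; s = True; u = True; c = False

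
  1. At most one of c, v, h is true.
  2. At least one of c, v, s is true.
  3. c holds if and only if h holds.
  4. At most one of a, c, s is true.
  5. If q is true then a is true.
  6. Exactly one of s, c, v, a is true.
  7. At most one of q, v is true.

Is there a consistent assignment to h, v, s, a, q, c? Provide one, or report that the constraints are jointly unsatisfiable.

h: False, v: True, s: False, a: False, q: False, c: False

  (1) {c, v, h}: 1 true — at most one ✓
  (2) {c, v, s}: 1 true — at least one ✓
  (3) c=F, h=F — same ✓
  (4) {a, c, s}: 0 true — at most one ✓
  (5) q=F ⇒ a: vacuous ✓
  (6) {s, c, v, a}: 1 true — exactly one ✓
  (7) {q, v}: 1 true — at most one ✓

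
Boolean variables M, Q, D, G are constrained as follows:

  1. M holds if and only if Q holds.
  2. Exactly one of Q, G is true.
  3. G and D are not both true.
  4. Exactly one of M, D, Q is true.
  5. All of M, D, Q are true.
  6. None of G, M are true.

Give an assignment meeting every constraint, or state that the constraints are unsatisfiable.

Case M = True:
  Constraint (6) is violated (M=T) — contradiction.
Case M = False:
  Constraint (5) is violated (M=F) — contradiction.
Both cases fail — unsatisfiable.

Unsatisfiable — no assignment works.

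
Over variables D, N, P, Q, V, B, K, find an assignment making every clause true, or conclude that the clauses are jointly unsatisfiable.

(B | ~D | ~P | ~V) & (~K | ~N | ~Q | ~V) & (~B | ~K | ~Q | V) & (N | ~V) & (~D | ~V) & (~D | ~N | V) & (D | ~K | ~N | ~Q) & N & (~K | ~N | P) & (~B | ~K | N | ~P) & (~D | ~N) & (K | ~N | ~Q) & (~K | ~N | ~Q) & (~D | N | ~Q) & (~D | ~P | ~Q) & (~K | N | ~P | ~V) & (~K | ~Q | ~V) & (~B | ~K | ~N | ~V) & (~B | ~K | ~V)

D = False; N = True; P = True; Q = False; V = False; B = True; K = False

Unit clause (N) forces N = True.
In (~D | ~N) only ~D is left, so D = False.
Set P = True.
Try Q = True:
  (D | ~K | ~N | ~Q) forces K = False.
  clause (K | ~N | ~Q) is falsified — backtrack.
So Q = False.
Set V = False.
Set B = True.
Set K = False.
All clauses satisfied.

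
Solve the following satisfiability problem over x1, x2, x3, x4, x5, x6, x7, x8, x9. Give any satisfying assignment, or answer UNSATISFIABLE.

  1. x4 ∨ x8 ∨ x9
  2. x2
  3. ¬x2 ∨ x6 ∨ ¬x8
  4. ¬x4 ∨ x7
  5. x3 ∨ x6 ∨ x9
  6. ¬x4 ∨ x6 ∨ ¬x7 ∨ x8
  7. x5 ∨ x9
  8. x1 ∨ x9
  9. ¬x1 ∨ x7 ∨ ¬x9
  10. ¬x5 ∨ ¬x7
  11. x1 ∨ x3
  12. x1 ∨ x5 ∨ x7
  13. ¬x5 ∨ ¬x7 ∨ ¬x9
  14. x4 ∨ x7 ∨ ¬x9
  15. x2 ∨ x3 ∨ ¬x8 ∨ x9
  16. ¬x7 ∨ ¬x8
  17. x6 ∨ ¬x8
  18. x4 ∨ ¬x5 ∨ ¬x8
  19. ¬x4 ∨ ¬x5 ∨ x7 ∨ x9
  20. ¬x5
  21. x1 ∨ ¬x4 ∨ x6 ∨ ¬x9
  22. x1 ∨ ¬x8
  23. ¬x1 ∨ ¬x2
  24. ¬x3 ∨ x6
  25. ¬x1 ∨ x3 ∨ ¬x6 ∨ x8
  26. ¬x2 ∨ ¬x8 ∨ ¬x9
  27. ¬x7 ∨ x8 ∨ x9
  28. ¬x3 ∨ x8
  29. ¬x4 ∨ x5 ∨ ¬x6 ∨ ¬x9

Case x2 = True:
  (¬x5) forces x5 = False.
  (x5 ∨ x9) forces x9 = True.
  (¬x1 ∨ ¬x2) forces x1 = False.
  (x1 ∨ x3) forces x3 = True.
  (x1 ∨ x5 ∨ x7) forces x7 = True.
  (¬x7 ∨ ¬x8) forces x8 = False.
  Clause (¬x3 ∨ x8) is falsified — contradiction.
Case x2 = False:
  Clause (x2) is falsified — contradiction.
Both cases fail, so the formula is unsatisfiable.

Unsatisfiable — no assignment works.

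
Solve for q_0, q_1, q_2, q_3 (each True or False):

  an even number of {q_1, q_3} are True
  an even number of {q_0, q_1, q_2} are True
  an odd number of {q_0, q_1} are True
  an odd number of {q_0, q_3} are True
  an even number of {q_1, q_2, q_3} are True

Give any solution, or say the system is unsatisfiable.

The formula is unsatisfiable.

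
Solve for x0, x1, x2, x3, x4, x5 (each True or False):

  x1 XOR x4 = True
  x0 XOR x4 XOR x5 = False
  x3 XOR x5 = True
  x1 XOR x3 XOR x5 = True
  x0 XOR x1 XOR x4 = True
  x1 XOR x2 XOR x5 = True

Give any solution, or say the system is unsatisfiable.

x0: False, x1: False, x2: False, x3: False, x4: True, x5: True

x1 XOR x4 = F XOR T = True ✓
x0 XOR x4 XOR x5 = F XOR T XOR T = False ✓
x3 XOR x5 = F XOR T = True ✓
x1 XOR x3 XOR x5 = F XOR F XOR T = True ✓
x0 XOR x1 XOR x4 = F XOR F XOR T = True ✓
x1 XOR x2 XOR x5 = F XOR F XOR T = True ✓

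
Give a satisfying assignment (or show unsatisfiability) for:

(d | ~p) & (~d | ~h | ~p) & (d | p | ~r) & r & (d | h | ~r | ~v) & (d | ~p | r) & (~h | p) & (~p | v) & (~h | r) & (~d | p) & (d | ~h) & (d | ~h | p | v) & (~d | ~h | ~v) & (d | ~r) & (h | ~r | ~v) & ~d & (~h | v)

UNSATISFIABLE

Case r = True:
  (d | ~r) forces d = True.
  Clause (~d) is falsified — contradiction.
Case r = False:
  Clause (r) is falsified — contradiction.
Both cases fail, so the formula is unsatisfiable.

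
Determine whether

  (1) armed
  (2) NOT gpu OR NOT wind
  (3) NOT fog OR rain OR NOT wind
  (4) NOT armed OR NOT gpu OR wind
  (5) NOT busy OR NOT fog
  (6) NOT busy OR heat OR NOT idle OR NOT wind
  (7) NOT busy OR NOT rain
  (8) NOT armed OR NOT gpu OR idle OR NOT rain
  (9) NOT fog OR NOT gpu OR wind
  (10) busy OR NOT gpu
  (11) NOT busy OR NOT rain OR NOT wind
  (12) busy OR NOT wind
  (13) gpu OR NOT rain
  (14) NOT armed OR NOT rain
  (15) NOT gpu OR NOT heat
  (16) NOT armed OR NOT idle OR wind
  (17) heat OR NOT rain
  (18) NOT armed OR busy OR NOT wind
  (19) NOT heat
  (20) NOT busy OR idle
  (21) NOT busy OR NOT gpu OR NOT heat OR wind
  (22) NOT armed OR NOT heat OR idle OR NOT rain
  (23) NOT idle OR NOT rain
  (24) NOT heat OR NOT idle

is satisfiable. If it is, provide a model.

busy = False, armed = True, idle = False, wind = False, gpu = False, heat = False, fog = True, rain = False

Unit clause (armed) forces armed = True.
In (NOT armed OR NOT rain) only NOT rain is left, so rain = False.
Unit clause (NOT heat) forces heat = False.
Try busy = True:
  (NOT busy OR NOT fog) forces fog = False.
  (NOT busy OR idle) forces idle = True.
  (NOT busy OR heat OR NOT idle OR NOT wind) forces wind = False.
  clause (NOT armed OR NOT idle OR wind) is falsified — backtrack.
So busy = False.
  then (busy OR NOT gpu) forces gpu = False.
  then (busy OR NOT wind) forces wind = False.
  then (NOT armed OR NOT idle OR wind) forces idle = False.
Set fog = True.
All clauses satisfied.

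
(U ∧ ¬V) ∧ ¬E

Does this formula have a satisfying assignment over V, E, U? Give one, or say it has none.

V: False, E: False, U: True

  U ∧ ¬V = True
    ¬V = True
  ¬E = True
Both conjuncts True, so the formula holds.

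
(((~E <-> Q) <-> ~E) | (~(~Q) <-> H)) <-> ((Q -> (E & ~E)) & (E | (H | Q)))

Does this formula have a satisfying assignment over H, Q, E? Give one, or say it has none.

H: False, Q: False, E: True

  (((~E <-> Q) <-> ~E) | (~(~Q) <-> H)) <-> ((Q -> (E & ~E)) & (E | (H | Q))) = True
    ((~E <-> Q) <-> ~E) | (~(~Q) <-> H) = True
      (~E <-> Q) <-> ~E = False
        ~E <-> Q = True
          ~E = False
        ~E = False
      ~(~Q) <-> H = True
        ~(~Q) = False
          ~Q = True
    (Q -> (E & ~E)) & (E | (H | Q)) = True
      Q -> (E & ~E) = True
        E & ~E = False
          ~E = False
      E | (H | Q) = True
        H | Q = False
The formula evaluates to True.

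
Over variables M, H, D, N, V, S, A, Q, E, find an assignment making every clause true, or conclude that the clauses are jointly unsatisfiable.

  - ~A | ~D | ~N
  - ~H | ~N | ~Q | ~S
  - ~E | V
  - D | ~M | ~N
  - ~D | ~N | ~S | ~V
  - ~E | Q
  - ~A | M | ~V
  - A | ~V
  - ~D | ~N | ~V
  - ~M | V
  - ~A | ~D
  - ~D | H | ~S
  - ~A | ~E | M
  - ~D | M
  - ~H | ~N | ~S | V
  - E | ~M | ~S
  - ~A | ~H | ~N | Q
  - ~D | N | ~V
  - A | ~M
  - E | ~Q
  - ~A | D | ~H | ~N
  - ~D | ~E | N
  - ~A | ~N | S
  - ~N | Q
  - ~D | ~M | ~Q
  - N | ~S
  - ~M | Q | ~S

Set M = True.
  then (~M | V) forces V = True.
  then (A | ~M) forces A = True.
  then (~A | ~D) forces D = False.
  then (D | ~M | ~N) forces N = False.
  then (N | ~S) forces S = False.
Set H = False.
Set Q = True.
  then (E | ~Q) forces E = True.
All clauses satisfied.

M: True, H: False, D: False, N: False, V: True, S: False, A: True, Q: True, E: True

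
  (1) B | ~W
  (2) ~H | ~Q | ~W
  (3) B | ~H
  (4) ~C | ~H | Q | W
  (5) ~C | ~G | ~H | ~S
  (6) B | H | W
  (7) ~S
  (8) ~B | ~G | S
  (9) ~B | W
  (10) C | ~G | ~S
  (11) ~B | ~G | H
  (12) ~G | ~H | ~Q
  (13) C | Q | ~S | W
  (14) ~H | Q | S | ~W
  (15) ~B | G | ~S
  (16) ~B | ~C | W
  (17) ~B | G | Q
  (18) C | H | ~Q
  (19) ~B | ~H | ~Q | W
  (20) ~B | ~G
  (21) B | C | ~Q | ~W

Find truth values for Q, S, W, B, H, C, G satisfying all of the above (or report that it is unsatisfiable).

Unit clause (~S) forces S = False.
Set Q = True.
Set W = True.
  then (B | ~W) forces B = True.
  then (~H | ~Q | ~W) forces H = False.
  then (~B | ~G | S) forces G = False.
  then (C | H | ~Q) forces C = True.
All clauses satisfied.

Q = True, S = False, W = True, B = True, H = False, C = True, G = False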